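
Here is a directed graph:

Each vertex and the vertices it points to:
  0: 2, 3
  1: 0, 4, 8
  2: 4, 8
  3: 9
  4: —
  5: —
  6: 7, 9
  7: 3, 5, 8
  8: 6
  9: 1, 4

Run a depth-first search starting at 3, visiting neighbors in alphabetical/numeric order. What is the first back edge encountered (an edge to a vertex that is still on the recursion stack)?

DFS from 3 (visiting neighbors in alphabetical/numeric order); mark gray on enter, black on exit:
3 gray
  9 gray
    1 gray
      0 gray
        2 gray
          4 gray
          4 black
          8 gray
            6 gray
              7 gray
                7→3: 3 is gray → back edge
First back edge: 7 → 3.

7->3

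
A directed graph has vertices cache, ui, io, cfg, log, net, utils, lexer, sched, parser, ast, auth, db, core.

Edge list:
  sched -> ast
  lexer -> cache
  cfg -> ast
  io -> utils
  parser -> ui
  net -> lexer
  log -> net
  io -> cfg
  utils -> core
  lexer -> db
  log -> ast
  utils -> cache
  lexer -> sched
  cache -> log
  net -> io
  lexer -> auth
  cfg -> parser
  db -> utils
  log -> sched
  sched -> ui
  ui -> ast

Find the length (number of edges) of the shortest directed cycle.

For each vertex v, BFS finds the shortest path from v back to v.
The shortest such closed walk is net → lexer → cache → log → net, length 4.

4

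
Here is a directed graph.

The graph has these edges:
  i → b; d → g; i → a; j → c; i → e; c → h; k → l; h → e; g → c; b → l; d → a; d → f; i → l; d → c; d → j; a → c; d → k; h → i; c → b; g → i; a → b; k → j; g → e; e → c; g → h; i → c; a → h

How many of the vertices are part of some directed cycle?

5

A vertex is on a directed cycle iff it belongs to a strongly connected component of size ≥ 2 (or has a self-loop).
The vertices on cycles are {a, c, e, h, i} — 5 in total.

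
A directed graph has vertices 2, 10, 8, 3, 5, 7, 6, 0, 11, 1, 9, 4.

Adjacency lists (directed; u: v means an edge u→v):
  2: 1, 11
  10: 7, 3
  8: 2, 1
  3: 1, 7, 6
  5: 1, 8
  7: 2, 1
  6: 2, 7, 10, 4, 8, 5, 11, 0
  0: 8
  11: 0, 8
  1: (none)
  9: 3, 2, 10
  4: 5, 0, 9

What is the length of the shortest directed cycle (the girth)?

3

For each vertex v, BFS finds the shortest path from v back to v.
The shortest such closed walk is 6 → 10 → 3 → 6, length 3.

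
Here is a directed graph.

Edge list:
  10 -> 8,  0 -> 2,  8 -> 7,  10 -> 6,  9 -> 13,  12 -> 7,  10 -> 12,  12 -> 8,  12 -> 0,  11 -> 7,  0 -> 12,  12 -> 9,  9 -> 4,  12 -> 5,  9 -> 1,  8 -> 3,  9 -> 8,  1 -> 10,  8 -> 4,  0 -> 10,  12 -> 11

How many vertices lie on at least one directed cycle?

A vertex is on a directed cycle iff it belongs to a strongly connected component of size ≥ 2 (or has a self-loop).
The vertices on cycles are {0, 1, 9, 10, 12} — 5 in total.

5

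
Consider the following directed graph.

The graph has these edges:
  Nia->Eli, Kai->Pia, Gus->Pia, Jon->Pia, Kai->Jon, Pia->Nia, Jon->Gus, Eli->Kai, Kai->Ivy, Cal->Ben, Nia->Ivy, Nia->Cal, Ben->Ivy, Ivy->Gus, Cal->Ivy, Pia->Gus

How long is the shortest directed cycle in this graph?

2

For each vertex v, BFS finds the shortest path from v back to v.
The shortest such closed walk is Gus → Pia → Gus, length 2.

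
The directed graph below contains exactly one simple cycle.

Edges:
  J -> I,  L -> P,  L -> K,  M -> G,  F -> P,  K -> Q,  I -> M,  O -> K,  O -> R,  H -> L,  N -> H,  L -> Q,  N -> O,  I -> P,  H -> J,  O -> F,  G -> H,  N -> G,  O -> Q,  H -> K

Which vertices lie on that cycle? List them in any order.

G, H, I, J, M

DFS with gray/black marking from H:
H gray
  K gray
    Q gray
    Q black
  K black
  J gray
    I gray
      P gray
      P black
      M gray
        G gray
          G→H: H is gray → back edge
Back edge closes the cycle H → J → I → M → G → H; its vertices are {G, H, I, J, M}.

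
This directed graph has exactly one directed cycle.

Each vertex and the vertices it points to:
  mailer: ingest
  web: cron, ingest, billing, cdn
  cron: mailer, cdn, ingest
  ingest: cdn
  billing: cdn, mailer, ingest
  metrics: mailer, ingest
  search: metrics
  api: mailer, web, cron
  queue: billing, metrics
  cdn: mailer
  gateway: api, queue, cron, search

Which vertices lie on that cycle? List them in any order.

cdn, ingest, mailer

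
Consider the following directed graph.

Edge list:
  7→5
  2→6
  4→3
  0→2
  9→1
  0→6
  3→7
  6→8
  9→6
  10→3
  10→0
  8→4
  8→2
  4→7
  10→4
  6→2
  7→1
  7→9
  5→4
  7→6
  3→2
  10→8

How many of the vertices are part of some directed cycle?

A vertex is on a directed cycle iff it belongs to a strongly connected component of size ≥ 2 (or has a self-loop).
The vertices on cycles are {2, 3, 4, 5, 6, 7, 8, 9} — 8 in total.

8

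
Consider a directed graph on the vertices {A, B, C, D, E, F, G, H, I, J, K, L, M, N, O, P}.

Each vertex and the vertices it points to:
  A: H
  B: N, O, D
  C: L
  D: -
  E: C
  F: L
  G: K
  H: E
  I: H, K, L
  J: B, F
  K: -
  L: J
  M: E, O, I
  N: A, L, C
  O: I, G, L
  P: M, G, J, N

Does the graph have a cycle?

Yes

DFS with white/gray/black marking, starting from G:
G gray
  K gray
  K black
G black
A gray
  H gray
    E gray
      C gray
        L gray
          J gray
            B gray
              N gray
                N→A: A is gray → back edge
Back edge found, so a cycle exists: A → H → E → C → L → J → B → N → A.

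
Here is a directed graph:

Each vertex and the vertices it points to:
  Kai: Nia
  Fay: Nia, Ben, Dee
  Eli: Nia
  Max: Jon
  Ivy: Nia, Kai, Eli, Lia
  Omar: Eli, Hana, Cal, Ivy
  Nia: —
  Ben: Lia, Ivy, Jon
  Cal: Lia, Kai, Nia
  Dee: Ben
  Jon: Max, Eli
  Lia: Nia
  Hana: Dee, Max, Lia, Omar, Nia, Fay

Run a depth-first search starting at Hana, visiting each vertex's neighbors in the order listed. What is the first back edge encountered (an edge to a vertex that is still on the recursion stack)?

Max→Jon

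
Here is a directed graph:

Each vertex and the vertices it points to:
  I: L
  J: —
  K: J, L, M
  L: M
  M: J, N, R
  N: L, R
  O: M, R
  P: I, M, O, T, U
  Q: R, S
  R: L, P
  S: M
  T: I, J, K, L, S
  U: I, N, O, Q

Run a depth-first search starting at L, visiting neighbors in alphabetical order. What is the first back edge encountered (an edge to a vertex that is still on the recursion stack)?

DFS from L (visiting neighbors in alphabetical order); mark gray on enter, black on exit:
L gray
  M gray
    J gray
    J black
    N gray
      N→L: L is gray → back edge
First back edge: N → L.

N→L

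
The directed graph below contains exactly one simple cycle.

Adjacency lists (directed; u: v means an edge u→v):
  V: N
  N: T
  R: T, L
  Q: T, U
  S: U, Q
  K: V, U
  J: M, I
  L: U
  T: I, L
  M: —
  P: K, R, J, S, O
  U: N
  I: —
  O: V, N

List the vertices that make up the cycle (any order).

DFS with gray/black marking from T:
T gray
  I gray
  I black
  L gray
    U gray
      N gray
        N→T: T is gray → back edge
Back edge closes the cycle T → L → U → N → T; its vertices are {L, N, T, U}.

L, N, T, U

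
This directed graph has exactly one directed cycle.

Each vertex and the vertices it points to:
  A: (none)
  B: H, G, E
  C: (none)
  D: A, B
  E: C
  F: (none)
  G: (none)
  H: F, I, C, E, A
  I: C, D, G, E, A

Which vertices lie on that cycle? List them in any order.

DFS with gray/black marking from H:
H gray
  F gray
  F black
  I gray
    C gray
    C black
    D gray
      A gray
      A black
      B gray
        B→H: H is gray → back edge
Back edge closes the cycle H → I → D → B → H; its vertices are {B, D, H, I}.

B, D, H, I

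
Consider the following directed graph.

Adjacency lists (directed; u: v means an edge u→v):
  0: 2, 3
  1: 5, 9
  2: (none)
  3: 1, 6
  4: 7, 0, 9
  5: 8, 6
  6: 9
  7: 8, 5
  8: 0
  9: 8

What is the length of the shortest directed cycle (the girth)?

5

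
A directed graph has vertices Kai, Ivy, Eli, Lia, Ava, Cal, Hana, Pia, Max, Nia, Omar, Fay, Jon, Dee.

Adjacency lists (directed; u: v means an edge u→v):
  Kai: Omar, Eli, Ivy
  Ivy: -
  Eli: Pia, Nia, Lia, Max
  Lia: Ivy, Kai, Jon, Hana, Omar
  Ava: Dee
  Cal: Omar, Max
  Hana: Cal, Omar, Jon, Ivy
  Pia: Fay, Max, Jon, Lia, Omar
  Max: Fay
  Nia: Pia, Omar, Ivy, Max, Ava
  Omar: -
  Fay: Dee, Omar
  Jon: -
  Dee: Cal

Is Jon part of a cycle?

No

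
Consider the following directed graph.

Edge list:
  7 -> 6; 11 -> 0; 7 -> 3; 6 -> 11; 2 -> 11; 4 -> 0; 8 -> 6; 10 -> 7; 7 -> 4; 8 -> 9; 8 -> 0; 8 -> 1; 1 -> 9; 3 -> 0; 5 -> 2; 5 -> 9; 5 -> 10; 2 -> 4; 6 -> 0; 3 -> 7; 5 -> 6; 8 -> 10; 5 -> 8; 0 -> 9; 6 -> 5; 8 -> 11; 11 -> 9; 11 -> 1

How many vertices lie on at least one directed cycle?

A vertex is on a directed cycle iff it belongs to a strongly connected component of size ≥ 2 (or has a self-loop).
The vertices on cycles are {3, 5, 6, 7, 8, 10} — 6 in total.

6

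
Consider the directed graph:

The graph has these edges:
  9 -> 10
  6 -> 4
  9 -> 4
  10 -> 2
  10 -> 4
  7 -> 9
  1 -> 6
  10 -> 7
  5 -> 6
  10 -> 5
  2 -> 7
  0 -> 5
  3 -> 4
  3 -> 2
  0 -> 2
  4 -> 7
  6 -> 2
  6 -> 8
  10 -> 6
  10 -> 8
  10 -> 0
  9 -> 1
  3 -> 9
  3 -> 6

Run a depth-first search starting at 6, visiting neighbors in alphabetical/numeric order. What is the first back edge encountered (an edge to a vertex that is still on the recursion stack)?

DFS from 6 (visiting neighbors in alphabetical/numeric order); mark gray on enter, black on exit:
6 gray
  2 gray
    7 gray
      9 gray
        1 gray
          1→6: 6 is gray → back edge
First back edge: 1 → 6.

1->6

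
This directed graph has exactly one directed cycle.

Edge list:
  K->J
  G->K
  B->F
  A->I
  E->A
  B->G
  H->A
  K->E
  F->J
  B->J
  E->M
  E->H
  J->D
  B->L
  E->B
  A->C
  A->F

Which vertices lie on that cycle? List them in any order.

DFS with gray/black marking from E:
E gray
  H gray
    A gray
      I gray
      I black
      C gray
      C black
      F gray
        J gray
          D gray
          D black
        J black
      F black
    A black
  H black
  B gray
    G gray
      K gray
        K→J: J black — skip
        K→E: E is gray → back edge
Back edge closes the cycle E → B → G → K → E; its vertices are {B, E, G, K}.

B, E, G, K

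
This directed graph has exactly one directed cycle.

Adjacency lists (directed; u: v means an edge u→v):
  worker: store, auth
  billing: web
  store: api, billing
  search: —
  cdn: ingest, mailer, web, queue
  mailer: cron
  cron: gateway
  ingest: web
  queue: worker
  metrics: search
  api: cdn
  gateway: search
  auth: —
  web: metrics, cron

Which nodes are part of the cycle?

api, cdn, queue, store, worker

DFS with gray/black marking from cdn:
cdn gray
  ingest gray
    web gray
      metrics gray
        search gray
        search black
      metrics black
      cron gray
        gateway gray
          gateway→search: search black — skip
        gateway black
      cron black
    web black
  ingest black
  mailer gray
    mailer→cron: cron black — skip
  mailer black
  cdn→web: web black — skip
  queue gray
    worker gray
      store gray
        api gray
          api→cdn: cdn is gray → back edge
Back edge closes the cycle cdn → queue → worker → store → api → cdn; its vertices are {api, cdn, queue, store, worker}.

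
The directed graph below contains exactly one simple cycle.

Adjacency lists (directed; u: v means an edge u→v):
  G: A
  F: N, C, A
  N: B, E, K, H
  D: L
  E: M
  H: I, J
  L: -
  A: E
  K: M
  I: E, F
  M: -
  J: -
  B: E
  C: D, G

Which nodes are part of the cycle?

F, H, I, N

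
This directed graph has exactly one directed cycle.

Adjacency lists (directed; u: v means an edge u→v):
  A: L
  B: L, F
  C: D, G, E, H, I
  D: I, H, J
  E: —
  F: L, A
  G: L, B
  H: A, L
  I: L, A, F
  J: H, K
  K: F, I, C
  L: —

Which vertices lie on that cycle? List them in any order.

DFS with gray/black marking from C:
C gray
  D gray
    I gray
      L gray
      L black
      A gray
        A→L: L black — skip
      A black
      F gray
        F→L: L black — skip
        F→A: A black — skip
      F black
    I black
    H gray
      H→A: A black — skip
      H→L: L black — skip
    H black
    J gray
      J→H: H black — skip
      K gray
        K→F: F black — skip
        K→I: I black — skip
        K→C: C is gray → back edge
Back edge closes the cycle C → D → J → K → C; its vertices are {C, D, J, K}.

C, D, J, K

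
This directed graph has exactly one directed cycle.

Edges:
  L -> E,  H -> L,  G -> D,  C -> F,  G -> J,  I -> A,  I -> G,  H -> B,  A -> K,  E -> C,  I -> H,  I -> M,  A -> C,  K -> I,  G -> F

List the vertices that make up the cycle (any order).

DFS with gray/black marking from K:
K gray
  I gray
    M gray
    M black
    G gray
      J gray
      J black
      F gray
      F black
      D gray
      D black
    G black
    H gray
      L gray
        E gray
          C gray
            C→F: F black — skip
          C black
        E black
      L black
      B gray
      B black
    H black
    A gray
      A→C: C black — skip
      A→K: K is gray → back edge
Back edge closes the cycle K → I → A → K; its vertices are {A, I, K}.

A, I, K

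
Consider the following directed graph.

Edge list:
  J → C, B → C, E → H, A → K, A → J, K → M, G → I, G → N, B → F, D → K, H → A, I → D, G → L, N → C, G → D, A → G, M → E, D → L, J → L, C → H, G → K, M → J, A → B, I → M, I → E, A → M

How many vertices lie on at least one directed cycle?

12

A vertex is on a directed cycle iff it belongs to a strongly connected component of size ≥ 2 (or has a self-loop).
The vertices on cycles are {A, B, C, D, E, G, H, I, J, K, M, N} — 12 in total.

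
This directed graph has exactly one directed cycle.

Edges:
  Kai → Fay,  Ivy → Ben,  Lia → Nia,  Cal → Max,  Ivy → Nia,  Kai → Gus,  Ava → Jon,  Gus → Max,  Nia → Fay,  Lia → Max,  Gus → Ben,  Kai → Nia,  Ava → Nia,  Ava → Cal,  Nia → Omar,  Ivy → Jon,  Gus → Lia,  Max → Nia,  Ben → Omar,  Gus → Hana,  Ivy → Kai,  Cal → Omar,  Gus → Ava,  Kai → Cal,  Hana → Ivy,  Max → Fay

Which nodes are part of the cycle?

Gus, Ivy, Kai, Hana

DFS with gray/black marking from Kai:
Kai gray
  Gus gray
    Ben gray
      Omar gray
      Omar black
    Ben black
    Max gray
      Nia gray
        Fay gray
        Fay black
        Nia→Omar: Omar black — skip
      Nia black
      Max→Fay: Fay black — skip
    Max black
    Ava gray
      Cal gray
        Cal→Max: Max black — skip
        Cal→Omar: Omar black — skip
      Cal black
      Jon gray
      Jon black
      Ava→Nia: Nia black — skip
    Ava black
    Hana gray
      Ivy gray
        Ivy→Nia: Nia black — skip
        Ivy→Ben: Ben black — skip
        Ivy→Kai: Kai is gray → back edge
Back edge closes the cycle Kai → Gus → Hana → Ivy → Kai; its vertices are {Gus, Ivy, Kai, Hana}.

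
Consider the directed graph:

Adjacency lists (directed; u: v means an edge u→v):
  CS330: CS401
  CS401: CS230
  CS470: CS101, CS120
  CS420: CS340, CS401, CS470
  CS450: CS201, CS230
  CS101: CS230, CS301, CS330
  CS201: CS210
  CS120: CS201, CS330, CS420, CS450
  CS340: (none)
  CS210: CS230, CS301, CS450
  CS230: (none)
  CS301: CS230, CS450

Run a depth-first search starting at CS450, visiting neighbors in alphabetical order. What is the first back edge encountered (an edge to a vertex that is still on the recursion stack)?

DFS from CS450 (visiting neighbors in alphabetical order); mark gray on enter, black on exit:
CS450 gray
  CS201 gray
    CS210 gray
      CS230 gray
      CS230 black
      CS301 gray
        CS301→CS230: CS230 black — skip
        CS301→CS450: CS450 is gray → back edge
First back edge: CS301 → CS450.

CS301→CS450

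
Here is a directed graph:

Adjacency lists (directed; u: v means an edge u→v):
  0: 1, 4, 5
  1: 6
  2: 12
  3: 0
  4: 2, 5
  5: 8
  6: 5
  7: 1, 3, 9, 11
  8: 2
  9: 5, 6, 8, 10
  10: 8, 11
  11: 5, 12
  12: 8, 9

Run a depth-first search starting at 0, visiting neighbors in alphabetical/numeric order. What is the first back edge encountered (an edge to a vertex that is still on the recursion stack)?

DFS from 0 (visiting neighbors in alphabetical/numeric order); mark gray on enter, black on exit:
0 gray
  1 gray
    6 gray
      5 gray
        8 gray
          2 gray
            12 gray
              12→8: 8 is gray → back edge
First back edge: 12 → 8.

12->8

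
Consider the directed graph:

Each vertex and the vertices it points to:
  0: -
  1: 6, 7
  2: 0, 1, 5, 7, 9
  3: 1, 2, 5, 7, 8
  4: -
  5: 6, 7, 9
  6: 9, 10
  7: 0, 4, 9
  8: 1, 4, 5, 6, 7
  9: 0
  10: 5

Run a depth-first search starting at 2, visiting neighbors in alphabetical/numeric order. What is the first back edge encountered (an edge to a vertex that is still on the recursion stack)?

5->6

DFS from 2 (visiting neighbors in alphabetical/numeric order); mark gray on enter, black on exit:
2 gray
  0 gray
  0 black
  1 gray
    6 gray
      9 gray
        9→0: 0 black — skip
      9 black
      10 gray
        5 gray
          5→6: 6 is gray → back edge
First back edge: 5 → 6.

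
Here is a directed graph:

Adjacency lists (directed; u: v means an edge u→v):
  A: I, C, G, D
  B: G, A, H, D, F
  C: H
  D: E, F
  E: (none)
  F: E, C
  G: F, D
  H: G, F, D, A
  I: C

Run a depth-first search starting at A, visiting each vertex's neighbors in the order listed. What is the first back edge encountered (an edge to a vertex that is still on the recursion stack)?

DFS from A (visiting each vertex's neighbors in the order listed); mark gray on enter, black on exit:
A gray
  I gray
    C gray
      H gray
        G gray
          F gray
            E gray
            E black
            F→C: C is gray → back edge
First back edge: F → C.

F→C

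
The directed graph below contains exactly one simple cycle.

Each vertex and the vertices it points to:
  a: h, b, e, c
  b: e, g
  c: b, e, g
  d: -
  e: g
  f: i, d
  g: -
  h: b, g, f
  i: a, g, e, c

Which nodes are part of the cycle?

a, f, h, i

DFS with gray/black marking from f:
f gray
  i gray
    a gray
      h gray
        b gray
          e gray
            g gray
            g black
          e black
          b→g: g black — skip
        b black
        h→g: g black — skip
        h→f: f is gray → back edge
Back edge closes the cycle f → i → a → h → f; its vertices are {a, f, h, i}.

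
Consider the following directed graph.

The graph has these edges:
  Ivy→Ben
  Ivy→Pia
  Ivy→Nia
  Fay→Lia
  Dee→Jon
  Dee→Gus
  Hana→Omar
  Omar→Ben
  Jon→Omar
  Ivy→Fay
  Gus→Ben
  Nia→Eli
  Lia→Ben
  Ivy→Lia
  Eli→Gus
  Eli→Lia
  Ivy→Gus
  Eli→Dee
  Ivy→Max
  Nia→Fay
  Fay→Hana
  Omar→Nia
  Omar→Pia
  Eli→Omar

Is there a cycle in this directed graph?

DFS with white/gray/black marking, starting from Hana:
Hana gray
  Omar gray
    Nia gray
      Fay gray
        Fay→Hana: Hana is gray → back edge
Back edge found, so a cycle exists: Hana → Omar → Nia → Fay → Hana.

Yes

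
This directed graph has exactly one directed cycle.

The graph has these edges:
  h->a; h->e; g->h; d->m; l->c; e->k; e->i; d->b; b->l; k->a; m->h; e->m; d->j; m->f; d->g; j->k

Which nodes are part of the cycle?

e, h, m

DFS with gray/black marking from m:
m gray
  f gray
  f black
  h gray
    a gray
    a black
    e gray
      k gray
        k→a: a black — skip
      k black
      i gray
      i black
      e→m: m is gray → back edge
Back edge closes the cycle m → h → e → m; its vertices are {e, h, m}.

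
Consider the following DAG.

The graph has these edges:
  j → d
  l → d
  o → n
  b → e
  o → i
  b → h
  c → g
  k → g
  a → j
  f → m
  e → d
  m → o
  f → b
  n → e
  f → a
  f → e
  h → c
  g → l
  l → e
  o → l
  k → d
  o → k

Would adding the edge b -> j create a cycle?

No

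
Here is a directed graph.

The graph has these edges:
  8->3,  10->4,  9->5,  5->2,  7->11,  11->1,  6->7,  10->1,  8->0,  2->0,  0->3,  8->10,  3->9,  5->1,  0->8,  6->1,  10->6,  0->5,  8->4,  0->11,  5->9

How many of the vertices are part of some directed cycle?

A vertex is on a directed cycle iff it belongs to a strongly connected component of size ≥ 2 (or has a self-loop).
The vertices on cycles are {0, 2, 3, 5, 8, 9} — 6 in total.

6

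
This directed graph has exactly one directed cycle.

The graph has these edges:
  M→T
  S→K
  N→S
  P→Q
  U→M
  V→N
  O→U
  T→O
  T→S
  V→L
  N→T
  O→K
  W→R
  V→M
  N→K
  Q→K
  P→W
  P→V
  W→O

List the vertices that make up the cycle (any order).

M, O, T, U

DFS with gray/black marking from O:
O gray
  U gray
    M gray
      T gray
        S gray
          K gray
          K black
        S black
        T→O: O is gray → back edge
Back edge closes the cycle O → U → M → T → O; its vertices are {M, O, T, U}.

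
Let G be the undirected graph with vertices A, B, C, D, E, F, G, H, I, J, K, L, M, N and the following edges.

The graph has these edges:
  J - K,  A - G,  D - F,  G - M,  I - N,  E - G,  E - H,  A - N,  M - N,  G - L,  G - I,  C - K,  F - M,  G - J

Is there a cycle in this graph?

Yes

DFS, tracking each vertex's parent; an edge to a visited non-parent vertex closes a cycle.
Start from D:
visit D (parent –)
  visit F (parent D)
    visit M (parent F)
      visit N (parent M)
        N–M: parent, skip
        visit I (parent N)
          I–N: parent, skip
          visit G (parent I)
            visit A (parent G)
              A–N: N visited and ≠ parent → cycle
Cycle: N – I – G – A – N.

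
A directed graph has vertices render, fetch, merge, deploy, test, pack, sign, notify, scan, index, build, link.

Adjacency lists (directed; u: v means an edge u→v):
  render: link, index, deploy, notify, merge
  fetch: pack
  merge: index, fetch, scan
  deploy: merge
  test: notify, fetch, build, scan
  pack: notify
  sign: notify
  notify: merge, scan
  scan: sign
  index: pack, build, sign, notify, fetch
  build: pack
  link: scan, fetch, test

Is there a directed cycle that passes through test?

No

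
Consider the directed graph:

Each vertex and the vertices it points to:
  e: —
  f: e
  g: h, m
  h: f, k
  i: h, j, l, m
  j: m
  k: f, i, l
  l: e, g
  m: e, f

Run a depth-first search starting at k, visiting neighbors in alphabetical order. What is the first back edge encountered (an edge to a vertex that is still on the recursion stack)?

h->k

DFS from k (visiting neighbors in alphabetical order); mark gray on enter, black on exit:
k gray
  f gray
    e gray
    e black
  f black
  i gray
    h gray
      h→f: f black — skip
      h→k: k is gray → back edge
First back edge: h → k.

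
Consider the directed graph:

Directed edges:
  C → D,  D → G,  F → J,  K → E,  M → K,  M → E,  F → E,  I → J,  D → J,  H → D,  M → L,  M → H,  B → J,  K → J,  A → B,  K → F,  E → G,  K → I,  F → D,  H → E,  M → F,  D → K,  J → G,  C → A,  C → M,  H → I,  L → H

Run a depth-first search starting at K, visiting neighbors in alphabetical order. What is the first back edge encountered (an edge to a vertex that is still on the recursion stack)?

D→K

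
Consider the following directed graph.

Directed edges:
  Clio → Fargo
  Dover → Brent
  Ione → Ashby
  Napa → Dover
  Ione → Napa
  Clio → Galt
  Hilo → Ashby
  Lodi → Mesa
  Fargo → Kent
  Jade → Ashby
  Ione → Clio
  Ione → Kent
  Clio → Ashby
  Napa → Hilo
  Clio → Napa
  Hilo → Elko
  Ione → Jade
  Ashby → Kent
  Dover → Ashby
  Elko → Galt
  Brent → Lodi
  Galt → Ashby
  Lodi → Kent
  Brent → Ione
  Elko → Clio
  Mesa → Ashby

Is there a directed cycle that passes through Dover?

Dover is on a cycle iff Dover can reach itself via ≥1 edge.
Dover → Brent → Ione → Napa → Dover — yes.

Yes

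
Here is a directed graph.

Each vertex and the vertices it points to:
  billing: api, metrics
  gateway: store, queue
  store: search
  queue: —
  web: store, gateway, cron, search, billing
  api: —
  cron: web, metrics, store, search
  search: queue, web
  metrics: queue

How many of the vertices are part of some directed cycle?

5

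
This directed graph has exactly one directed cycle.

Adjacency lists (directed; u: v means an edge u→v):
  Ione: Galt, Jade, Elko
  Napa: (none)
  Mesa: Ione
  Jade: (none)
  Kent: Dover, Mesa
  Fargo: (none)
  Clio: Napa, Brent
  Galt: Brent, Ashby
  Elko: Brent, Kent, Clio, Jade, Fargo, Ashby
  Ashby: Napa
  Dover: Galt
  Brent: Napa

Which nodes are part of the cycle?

Elko, Ione, Kent, Mesa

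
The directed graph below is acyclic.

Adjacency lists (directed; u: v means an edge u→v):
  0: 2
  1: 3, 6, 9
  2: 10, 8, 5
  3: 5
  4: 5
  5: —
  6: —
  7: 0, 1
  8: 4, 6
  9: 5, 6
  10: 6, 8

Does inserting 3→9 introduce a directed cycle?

Adding 3→9 creates a cycle iff 9 can already reach 3.
Explore from 9: no path reaches 3. The graph stays acyclic.

No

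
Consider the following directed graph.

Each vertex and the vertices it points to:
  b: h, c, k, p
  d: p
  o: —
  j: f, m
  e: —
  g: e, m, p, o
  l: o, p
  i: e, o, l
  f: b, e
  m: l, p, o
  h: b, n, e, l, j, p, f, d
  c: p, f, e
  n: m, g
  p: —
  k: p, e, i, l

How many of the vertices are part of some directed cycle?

5

A vertex is on a directed cycle iff it belongs to a strongly connected component of size ≥ 2 (or has a self-loop).
The vertices on cycles are {b, c, f, h, j} — 5 in total.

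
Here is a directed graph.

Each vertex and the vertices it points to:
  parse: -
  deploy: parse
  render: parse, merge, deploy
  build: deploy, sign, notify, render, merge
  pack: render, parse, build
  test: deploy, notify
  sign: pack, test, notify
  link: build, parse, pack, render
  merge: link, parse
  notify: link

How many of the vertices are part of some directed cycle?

A vertex is on a directed cycle iff it belongs to a strongly connected component of size ≥ 2 (or has a self-loop).
The vertices on cycles are {link, pack, sign, test, build, merge, notify, render} — 8 in total.

8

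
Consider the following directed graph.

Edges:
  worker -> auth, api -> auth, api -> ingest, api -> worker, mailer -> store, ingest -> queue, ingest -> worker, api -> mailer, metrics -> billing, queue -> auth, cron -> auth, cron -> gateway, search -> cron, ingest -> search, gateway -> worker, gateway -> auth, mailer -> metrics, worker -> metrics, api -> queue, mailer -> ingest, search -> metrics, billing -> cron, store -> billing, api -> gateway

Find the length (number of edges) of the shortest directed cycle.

For each vertex v, BFS finds the shortest path from v back to v.
The shortest such closed walk is worker → metrics → billing → cron → gateway → worker, length 5.

5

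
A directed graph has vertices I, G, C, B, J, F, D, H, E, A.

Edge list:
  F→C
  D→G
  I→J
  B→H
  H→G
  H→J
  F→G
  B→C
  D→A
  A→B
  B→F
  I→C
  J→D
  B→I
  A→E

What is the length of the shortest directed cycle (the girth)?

For each vertex v, BFS finds the shortest path from v back to v.
The shortest such closed walk is A → B → I → J → D → A, length 5.

5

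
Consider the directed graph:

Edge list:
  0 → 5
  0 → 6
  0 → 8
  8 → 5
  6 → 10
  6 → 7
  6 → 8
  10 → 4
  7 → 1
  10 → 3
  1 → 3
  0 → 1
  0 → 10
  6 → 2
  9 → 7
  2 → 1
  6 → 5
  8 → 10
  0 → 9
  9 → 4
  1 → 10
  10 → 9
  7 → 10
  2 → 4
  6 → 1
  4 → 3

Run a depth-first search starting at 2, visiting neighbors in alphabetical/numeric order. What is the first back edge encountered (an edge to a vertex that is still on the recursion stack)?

7->1

DFS from 2 (visiting neighbors in alphabetical/numeric order); mark gray on enter, black on exit:
2 gray
  1 gray
    3 gray
    3 black
    10 gray
      10→3: 3 black — skip
      4 gray
        4→3: 3 black — skip
      4 black
      9 gray
        9→4: 4 black — skip
        7 gray
          7→1: 1 is gray → back edge
First back edge: 7 → 1.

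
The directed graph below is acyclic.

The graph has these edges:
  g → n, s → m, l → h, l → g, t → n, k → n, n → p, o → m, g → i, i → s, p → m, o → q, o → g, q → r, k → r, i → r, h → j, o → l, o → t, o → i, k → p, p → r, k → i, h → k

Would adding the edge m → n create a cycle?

Adding m→n creates a cycle iff n can already reach m.
Path from n: n → p → m.
So n → … → m → n is a cycle.

Yes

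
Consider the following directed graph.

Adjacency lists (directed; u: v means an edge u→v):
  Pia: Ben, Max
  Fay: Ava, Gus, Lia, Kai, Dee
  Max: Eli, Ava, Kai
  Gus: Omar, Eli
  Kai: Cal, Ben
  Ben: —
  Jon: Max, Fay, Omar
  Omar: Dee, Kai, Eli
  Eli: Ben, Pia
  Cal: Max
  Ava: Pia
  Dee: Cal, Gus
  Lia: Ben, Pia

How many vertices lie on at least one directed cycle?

9

A vertex is on a directed cycle iff it belongs to a strongly connected component of size ≥ 2 (or has a self-loop).
The vertices on cycles are {Ava, Cal, Dee, Eli, Gus, Kai, Max, Pia, Omar} — 9 in total.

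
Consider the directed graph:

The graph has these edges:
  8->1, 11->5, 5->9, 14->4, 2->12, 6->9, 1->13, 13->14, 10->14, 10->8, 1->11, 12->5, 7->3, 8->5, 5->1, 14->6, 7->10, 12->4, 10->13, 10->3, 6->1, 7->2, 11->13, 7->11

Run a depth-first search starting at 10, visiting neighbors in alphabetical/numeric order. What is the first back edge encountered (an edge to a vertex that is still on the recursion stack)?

DFS from 10 (visiting neighbors in alphabetical/numeric order); mark gray on enter, black on exit:
10 gray
  3 gray
  3 black
  8 gray
    1 gray
      11 gray
        5 gray
          5→1: 1 is gray → back edge
First back edge: 5 → 1.

5->1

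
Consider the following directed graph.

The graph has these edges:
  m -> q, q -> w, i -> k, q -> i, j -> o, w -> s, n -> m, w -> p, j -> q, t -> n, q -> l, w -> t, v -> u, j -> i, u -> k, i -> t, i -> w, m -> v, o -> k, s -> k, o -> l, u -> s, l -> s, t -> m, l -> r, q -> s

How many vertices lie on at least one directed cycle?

A vertex is on a directed cycle iff it belongs to a strongly connected component of size ≥ 2 (or has a self-loop).
The vertices on cycles are {i, m, n, q, t, w} — 6 in total.

6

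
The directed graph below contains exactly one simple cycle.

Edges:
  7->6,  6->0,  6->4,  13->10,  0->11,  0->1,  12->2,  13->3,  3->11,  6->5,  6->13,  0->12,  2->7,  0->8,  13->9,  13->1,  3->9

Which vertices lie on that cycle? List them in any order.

0, 2, 6, 7, 12

DFS with gray/black marking from 6:
6 gray
  4 gray
  4 black
  0 gray
    12 gray
      2 gray
        7 gray
          7→6: 6 is gray → back edge
Back edge closes the cycle 6 → 0 → 12 → 2 → 7 → 6; its vertices are {0, 2, 6, 7, 12}.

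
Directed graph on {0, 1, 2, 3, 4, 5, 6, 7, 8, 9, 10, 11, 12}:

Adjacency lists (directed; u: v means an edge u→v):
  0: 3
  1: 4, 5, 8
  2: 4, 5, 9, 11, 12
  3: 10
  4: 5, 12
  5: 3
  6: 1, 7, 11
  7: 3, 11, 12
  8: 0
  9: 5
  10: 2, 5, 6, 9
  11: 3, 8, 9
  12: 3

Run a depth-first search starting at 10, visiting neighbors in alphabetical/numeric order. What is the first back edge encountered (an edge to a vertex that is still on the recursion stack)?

3→10

DFS from 10 (visiting neighbors in alphabetical/numeric order); mark gray on enter, black on exit:
10 gray
  2 gray
    4 gray
      5 gray
        3 gray
          3→10: 10 is gray → back edge
First back edge: 3 → 10.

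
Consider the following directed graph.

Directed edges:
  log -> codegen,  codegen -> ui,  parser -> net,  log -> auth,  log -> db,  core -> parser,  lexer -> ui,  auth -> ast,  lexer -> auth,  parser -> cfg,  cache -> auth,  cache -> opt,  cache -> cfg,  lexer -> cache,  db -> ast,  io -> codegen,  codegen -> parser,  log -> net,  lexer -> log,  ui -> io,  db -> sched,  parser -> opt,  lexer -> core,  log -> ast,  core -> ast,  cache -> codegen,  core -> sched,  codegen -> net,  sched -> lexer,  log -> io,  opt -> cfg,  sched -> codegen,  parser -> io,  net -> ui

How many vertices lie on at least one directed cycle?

A vertex is on a directed cycle iff it belongs to a strongly connected component of size ≥ 2 (or has a self-loop).
The vertices on cycles are {db, io, ui, log, net, core, lexer, sched, parser, codegen} — 10 in total.

10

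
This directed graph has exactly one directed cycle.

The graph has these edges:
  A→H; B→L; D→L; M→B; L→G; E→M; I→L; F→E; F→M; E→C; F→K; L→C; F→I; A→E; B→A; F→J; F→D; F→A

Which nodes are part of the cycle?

A, B, E, M

DFS with gray/black marking from A:
A gray
  H gray
  H black
  E gray
    C gray
    C black
    M gray
      B gray
        B→A: A is gray → back edge
Back edge closes the cycle A → E → M → B → A; its vertices are {A, B, E, M}.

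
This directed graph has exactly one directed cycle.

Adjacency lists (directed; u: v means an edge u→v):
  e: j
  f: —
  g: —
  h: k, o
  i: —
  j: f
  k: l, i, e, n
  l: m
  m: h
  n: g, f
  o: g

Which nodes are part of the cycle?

h, k, l, m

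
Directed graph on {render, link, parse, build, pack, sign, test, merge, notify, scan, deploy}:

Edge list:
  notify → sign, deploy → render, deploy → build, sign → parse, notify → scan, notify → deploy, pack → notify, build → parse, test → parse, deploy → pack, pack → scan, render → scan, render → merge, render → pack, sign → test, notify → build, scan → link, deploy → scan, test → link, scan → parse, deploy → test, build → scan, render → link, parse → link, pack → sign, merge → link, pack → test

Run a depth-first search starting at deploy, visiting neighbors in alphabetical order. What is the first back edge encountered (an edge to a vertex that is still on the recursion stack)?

notify→deploy

DFS from deploy (visiting neighbors in alphabetical order); mark gray on enter, black on exit:
deploy gray
  build gray
    parse gray
      link gray
      link black
    parse black
    scan gray
      scan→link: link black — skip
      scan→parse: parse black — skip
    scan black
  build black
  pack gray
    notify gray
      notify→build: build black — skip
      notify→deploy: deploy is gray → back edge
First back edge: notify → deploy.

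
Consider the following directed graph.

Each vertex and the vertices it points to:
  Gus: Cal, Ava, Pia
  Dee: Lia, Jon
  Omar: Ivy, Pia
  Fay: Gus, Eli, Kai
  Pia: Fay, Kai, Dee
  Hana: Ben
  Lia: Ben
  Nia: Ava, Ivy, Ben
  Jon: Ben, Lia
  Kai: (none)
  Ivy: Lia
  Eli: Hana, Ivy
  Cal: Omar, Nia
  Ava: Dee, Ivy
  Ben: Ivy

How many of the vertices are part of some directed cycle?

8

A vertex is on a directed cycle iff it belongs to a strongly connected component of size ≥ 2 (or has a self-loop).
The vertices on cycles are {Ben, Cal, Fay, Gus, Ivy, Lia, Pia, Omar} — 8 in total.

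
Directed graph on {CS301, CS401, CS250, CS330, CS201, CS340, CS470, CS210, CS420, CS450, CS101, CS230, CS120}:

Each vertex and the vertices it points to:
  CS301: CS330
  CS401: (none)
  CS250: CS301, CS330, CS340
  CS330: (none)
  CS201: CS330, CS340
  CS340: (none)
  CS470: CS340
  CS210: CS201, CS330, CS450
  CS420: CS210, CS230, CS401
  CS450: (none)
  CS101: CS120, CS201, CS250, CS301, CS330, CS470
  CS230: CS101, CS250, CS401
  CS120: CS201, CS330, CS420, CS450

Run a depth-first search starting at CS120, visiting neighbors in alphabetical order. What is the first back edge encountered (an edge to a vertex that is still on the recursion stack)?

CS101->CS120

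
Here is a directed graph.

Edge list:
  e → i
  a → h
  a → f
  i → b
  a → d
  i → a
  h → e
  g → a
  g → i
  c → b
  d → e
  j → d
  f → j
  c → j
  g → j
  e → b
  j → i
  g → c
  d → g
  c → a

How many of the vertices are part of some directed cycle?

A vertex is on a directed cycle iff it belongs to a strongly connected component of size ≥ 2 (or has a self-loop).
The vertices on cycles are {a, c, d, e, f, g, h, i, j} — 9 in total.

9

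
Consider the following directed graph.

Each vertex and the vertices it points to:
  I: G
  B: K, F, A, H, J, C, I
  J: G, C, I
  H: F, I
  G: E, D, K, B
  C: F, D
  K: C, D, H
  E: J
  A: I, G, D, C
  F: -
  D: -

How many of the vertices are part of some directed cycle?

8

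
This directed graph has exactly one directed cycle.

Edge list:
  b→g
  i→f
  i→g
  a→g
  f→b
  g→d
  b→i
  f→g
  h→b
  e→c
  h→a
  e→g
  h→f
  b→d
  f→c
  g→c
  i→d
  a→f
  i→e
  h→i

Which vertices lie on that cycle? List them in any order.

DFS with gray/black marking from i:
i gray
  e gray
    g gray
      d gray
      d black
      c gray
      c black
    g black
    e→c: c black — skip
  e black
  i→g: g black — skip
  i→d: d black — skip
  f gray
    f→g: g black — skip
    b gray
      b→d: d black — skip
      b→i: i is gray → back edge
Back edge closes the cycle i → f → b → i; its vertices are {b, f, i}.

b, f, i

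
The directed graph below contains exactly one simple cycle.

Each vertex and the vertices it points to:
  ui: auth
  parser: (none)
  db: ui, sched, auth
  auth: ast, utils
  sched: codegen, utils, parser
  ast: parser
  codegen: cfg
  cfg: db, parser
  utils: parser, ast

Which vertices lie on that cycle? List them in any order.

db, cfg, sched, codegen

DFS with gray/black marking from cfg:
cfg gray
  db gray
    ui gray
      auth gray
        ast gray
          parser gray
          parser black
        ast black
        utils gray
          utils→parser: parser black — skip
          utils→ast: ast black — skip
        utils black
      auth black
    ui black
    sched gray
      codegen gray
        codegen→cfg: cfg is gray → back edge
Back edge closes the cycle cfg → db → sched → codegen → cfg; its vertices are {db, cfg, sched, codegen}.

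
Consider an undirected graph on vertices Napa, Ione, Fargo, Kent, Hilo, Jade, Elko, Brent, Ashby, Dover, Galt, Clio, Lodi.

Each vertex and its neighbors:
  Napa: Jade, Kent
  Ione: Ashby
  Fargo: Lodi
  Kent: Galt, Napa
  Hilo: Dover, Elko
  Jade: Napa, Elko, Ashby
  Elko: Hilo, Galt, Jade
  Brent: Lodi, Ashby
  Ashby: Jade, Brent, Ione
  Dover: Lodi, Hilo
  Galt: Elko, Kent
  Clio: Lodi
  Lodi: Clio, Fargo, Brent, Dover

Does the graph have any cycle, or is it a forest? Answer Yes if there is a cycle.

DFS, tracking each vertex's parent; an edge to a visited non-parent vertex closes a cycle.
Start from Ione:
visit Ione (parent –)
  visit Ashby (parent Ione)
    visit Jade (parent Ashby)
      visit Napa (parent Jade)
        Napa–Jade: parent, skip
        visit Kent (parent Napa)
          visit Galt (parent Kent)
            visit Elko (parent Galt)
              visit Hilo (parent Elko)
                visit Dover (parent Hilo)
                  visit Lodi (parent Dover)
                    visit Clio (parent Lodi)
                      Clio–Lodi: parent, skip
                    visit Fargo (parent Lodi)
                      Fargo–Lodi: parent, skip
                    visit Brent (parent Lodi)
                      Brent–Lodi: parent, skip
                      Brent–Ashby: Ashby visited and ≠ parent → cycle
Cycle: Ashby – Jade – Napa – Kent – Galt – Elko – Hilo – Dover – Lodi – Brent – Ashby.

Yes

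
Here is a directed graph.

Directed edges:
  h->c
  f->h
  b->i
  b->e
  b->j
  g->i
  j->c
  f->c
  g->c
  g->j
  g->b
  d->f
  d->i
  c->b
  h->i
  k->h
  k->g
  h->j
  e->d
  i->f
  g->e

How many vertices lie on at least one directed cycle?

8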